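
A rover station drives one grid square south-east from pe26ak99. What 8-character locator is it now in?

Longitude extended square 9; +1 → 10, wraps to 0, carry into subsquare.
Longitude subsquare a = 0; +1 → 1 = b.
Latitude extended square 9; −1 → 8.

PE26bk08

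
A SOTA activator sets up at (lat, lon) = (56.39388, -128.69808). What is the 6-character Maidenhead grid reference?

Shift to the Maidenhead origin (180°W, 90°S): lon 51.3019, lat 146.3939.
Field: lon ⌊51.3019/20⌋ = 2 → C; lat ⌊146.3939/10⌋ = 14 → O.
Square: lon ⌊11.3019/2⌋ = 5; lat ⌊6.3939/1⌋ = 6.
Subsquare: lon ⌊1.3019/0.0833333⌋ = 15 → p; lat ⌊0.3939/0.0416667⌋ = 9 → j.

CO56pj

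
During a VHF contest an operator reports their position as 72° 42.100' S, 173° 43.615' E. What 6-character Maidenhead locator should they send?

RB67uh

Shift to the Maidenhead origin (180°W, 90°S): lon 353.7269, lat 17.2983.
Field: 353.7269/20 → 17 → R, 17.2983/10 → 1 → B; chars RB.
Square: 13.7269/2 → 6, 7.2983/1 → 7; chars 67.
Subsquare: 1.7269/0.0833333 → 20 → u, 0.2983/0.0416667 → 7 → h; chars uh.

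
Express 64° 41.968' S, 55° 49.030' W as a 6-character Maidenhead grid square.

GC25ch

Add 180° to longitude and 90° to latitude: 124.1828, 25.3005.
Field (20°×10°, letters A–R): lon ⌊124.1828/20⌋ = 6 → G; lat ⌊25.3005/10⌋ = 2 → C.
Square (2°×1°, digits 0–9): lon ⌊4.1828/2⌋ = 2; lat ⌊5.3005/1⌋ = 5.
Subsquare (5′×2.5′, letters a–x): lon ⌊0.1828/0.0833333⌋ = 2 → c; lat ⌊0.3005/0.0416667⌋ = 7 → h.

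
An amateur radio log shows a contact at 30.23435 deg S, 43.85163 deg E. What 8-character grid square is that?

Offset from 180°W / 90°S: lon 223.85163°, lat 59.76565°.
Field: 223.85163/20 → 11 → L, 59.76565/10 → 5 → F; chars LF.
Square: 3.85163/2 → 1, 9.76565/1 → 9; chars 19.
Subsquare: 1.85163/0.0833333 → 22 → w, 0.76565/0.0416667 → 18 → s; chars ws.
Extended square: 0.01830/0.00833333 → 2, 0.01565/0.00416667 → 3; chars 23.

LF19ws23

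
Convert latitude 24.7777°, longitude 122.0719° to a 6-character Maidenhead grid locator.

PL14as

Offset from 180°W / 90°S: lon 302.0719°, lat 114.7777°.
Field: lon ⌊302.0719/20⌋ = 15 → P; lat ⌊114.7777/10⌋ = 11 → L.
Square: lon ⌊2.0719/2⌋ = 1; lat ⌊4.7777/1⌋ = 4.
Subsquare: lon ⌊0.0719/0.0833333⌋ = 0 → a; lat ⌊0.7777/0.0416667⌋ = 18 → s.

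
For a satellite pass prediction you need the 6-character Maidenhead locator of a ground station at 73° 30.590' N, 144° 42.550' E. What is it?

Add 180° to longitude and 90° to latitude: 324.7092, 163.5098.
Field (20°×10°, letters A–R): lon ⌊324.7092/20⌋ = 16 → Q; lat ⌊163.5098/10⌋ = 16 → Q.
Square (2°×1°, digits 0–9): lon ⌊4.7092/2⌋ = 2; lat ⌊3.5098/1⌋ = 3.
Subsquare (5′×2.5′, letters a–x): lon ⌊0.7092/0.0833333⌋ = 8 → i; lat ⌊0.5098/0.0416667⌋ = 12 → m.

QQ23im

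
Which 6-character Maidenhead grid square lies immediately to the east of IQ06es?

Longitude subsquare e = 4; +1 → 5 = f.
The latitude characters are unchanged.

IQ06fs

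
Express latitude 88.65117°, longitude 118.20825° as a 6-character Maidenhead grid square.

Shift to the Maidenhead origin (180°W, 90°S): lon 298.2083, lat 178.6512.
Field: 298.2083/20 → 14 → O, 178.6512/10 → 17 → R; chars OR.
Square: 18.2083/2 → 9, 8.6512/1 → 8; chars 98.
Subsquare: 0.2083/0.0833333 → 2 → c, 0.6512/0.0416667 → 15 → p; chars cp.

OR98cp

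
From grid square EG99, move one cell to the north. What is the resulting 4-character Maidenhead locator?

EH90

Latitude square 9; +1 → 10, wraps to 0, carry into field.
Latitude field G = 6; +1 → 7 = H.
The longitude characters are unchanged.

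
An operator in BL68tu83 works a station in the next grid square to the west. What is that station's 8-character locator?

BL68tu73

Longitude extended square 8; −1 → 7.
The latitude characters are unchanged.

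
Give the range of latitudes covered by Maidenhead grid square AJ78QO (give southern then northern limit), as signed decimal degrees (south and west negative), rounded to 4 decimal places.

8.5833, 8.6250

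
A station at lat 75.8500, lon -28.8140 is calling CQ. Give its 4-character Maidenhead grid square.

HQ55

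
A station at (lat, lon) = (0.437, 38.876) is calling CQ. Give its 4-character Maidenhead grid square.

Offset from 180°W / 90°S: lon 218.88°, lat 90.44°.
Field (20°×10°, letters A–R): 218.88/20 → 10 → K, 90.44/10 → 9 → J; chars KJ.
Square (2°×1°, digits 0–9): 18.88/2 → 9, 0.44/1 → 0; chars 90.

KJ90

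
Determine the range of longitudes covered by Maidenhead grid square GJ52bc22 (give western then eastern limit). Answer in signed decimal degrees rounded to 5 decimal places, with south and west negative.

-49.90000, -49.89167

Field G=6, J=9: +6·20° lon, +9·10° lat → SW at lon -60°, lat 0°.
Square 5, 2: +5·2° lon, +2·1° lat → SW at lon -50°, lat 2°.
Subsquare b=1, c=2: +1·0.0833333° lon, +2·0.0416667° lat → SW at lon -49.9167°, lat 2.08333°.
Extended square 2, 2: +2·0.00833333° lon, +2·0.00416667° lat → SW at lon -49.9°, lat 2.09167°.
Cell spans 0.00833333° lon × 0.00416667° lat.
west -49.90000, east -49.89167.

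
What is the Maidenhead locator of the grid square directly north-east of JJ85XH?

JJ95ai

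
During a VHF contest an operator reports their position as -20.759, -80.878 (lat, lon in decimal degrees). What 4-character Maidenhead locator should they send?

Shift to the Maidenhead origin (180°W, 90°S): lon 99.12, lat 69.24.
Field (20°×10°, letters A–R): lon ⌊99.12/20⌋ = 4 → E; lat ⌊69.24/10⌋ = 6 → G.
Square (2°×1°, digits 0–9): lon ⌊19.12/2⌋ = 9; lat ⌊9.24/1⌋ = 9.

EG99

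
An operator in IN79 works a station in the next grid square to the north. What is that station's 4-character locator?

IO70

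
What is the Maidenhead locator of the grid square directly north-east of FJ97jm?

Longitude subsquare j = 9; +1 → 10 = k.
Latitude subsquare m = 12; +1 → 13 = n.

FJ97kn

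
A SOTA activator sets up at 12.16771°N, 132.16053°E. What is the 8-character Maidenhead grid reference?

PK62be90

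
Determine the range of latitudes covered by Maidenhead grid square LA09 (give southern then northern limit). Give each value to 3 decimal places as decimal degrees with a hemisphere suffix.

81.000° S, 80.000° S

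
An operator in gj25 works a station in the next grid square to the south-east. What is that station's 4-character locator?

Longitude square 2; +1 → 3.
Latitude square 5; −1 → 4.

GJ34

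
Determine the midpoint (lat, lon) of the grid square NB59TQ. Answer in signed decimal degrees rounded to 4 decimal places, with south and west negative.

-70.3125, 91.6250

Field N=13, B=1: +13·20° lon, +1·10° lat → SW at lon 80°, lat -80°.
Square 5, 9: +5·2° lon, +9·1° lat → SW at lon 90°, lat -71°.
Subsquare t=19, q=16: +19·0.0833333° lon, +16·0.0416667° lat → SW at lon 91.5833°, lat -70.3333°.
Cell spans 0.0833333° lon × 0.0416667° lat. Centre is SW corner plus half of each.
latitude -70.3125, longitude 91.6250.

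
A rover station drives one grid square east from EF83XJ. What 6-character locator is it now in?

Longitude subsquare x = 23; +1 → 24, wraps to 0 = a, carry into square.
Longitude square 8; +1 → 9.
The latitude characters are unchanged.

EF93aj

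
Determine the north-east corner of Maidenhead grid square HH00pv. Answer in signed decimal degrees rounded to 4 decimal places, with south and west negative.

Field H=7, H=7: +7·20° lon, +7·10° lat → SW at lon -40°, lat -20°.
Square 0, 0: +0·2° lon, +0·1° lat → SW at lon -40°, lat -20°.
Subsquare p=15, v=21: +15·0.0833333° lon, +21·0.0416667° lat → SW at lon -38.75°, lat -19.125°.
Cell spans 0.0833333° lon × 0.0416667° lat. NE corner is SW corner plus one full cell.
latitude -19.0833, longitude -38.6667.

-19.0833, -38.6667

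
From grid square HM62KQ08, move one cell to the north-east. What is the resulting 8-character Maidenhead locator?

HM62kq19

Longitude extended square 0; +1 → 1.
Latitude extended square 8; +1 → 9.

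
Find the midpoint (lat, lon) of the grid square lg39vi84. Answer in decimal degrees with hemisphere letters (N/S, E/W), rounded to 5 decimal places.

20.64792° S, 47.82083° E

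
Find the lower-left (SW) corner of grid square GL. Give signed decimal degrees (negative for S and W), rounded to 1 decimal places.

Field G=6, L=11: +6·20° lon, +11·10° lat → SW at lon -60°, lat 20°.
latitude 20.0, longitude -60.0.

20.0, -60.0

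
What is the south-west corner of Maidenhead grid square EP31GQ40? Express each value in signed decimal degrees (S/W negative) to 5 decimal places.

Field E=4, P=15: +4·20° lon, +15·10° lat → SW at lon -100°, lat 60°.
Square 3, 1: +3·2° lon, +1·1° lat → SW at lon -94°, lat 61°.
Subsquare g=6, q=16: +6·0.0833333° lon, +16·0.0416667° lat → SW at lon -93.5°, lat 61.6667°.
Extended square 4, 0: +4·0.00833333° lon, +0·0.00416667° lat → SW at lon -93.4667°, lat 61.6667°.
latitude 61.66667, longitude -93.46667.

61.66667, -93.46667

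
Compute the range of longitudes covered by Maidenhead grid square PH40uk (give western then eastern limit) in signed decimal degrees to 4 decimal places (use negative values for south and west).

129.6667, 129.7500

Field P=15, H=7: +15·20° lon, +7·10° lat → SW at lon 120°, lat -20°.
Square 4, 0: +4·2° lon, +0·1° lat → SW at lon 128°, lat -20°.
Subsquare u=20, k=10: +20·0.0833333° lon, +10·0.0416667° lat → SW at lon 129.667°, lat -19.5833°.
Cell spans 0.0833333° lon × 0.0416667° lat.
west 129.6667, east 129.7500.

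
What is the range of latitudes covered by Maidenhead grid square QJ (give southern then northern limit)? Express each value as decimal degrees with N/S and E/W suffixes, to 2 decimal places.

0.00° N, 10.00° N

Field Q=16, J=9: +16·20° lon, +9·10° lat → SW at lon 140°, lat 0°.
Cell spans 20° lon × 10° lat.
south 0.00° N, north 10.00° N.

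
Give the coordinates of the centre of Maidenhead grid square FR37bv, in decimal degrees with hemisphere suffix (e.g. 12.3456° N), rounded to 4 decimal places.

87.8958° N, 73.8750° W

Field F=5, R=17: +5·20° lon, +17·10° lat → SW at lon -80°, lat 80°.
Square 3, 7: +3·2° lon, +7·1° lat → SW at lon -74°, lat 87°.
Subsquare b=1, v=21: +1·0.0833333° lon, +21·0.0416667° lat → SW at lon -73.9167°, lat 87.875°.
Cell spans 0.0833333° lon × 0.0416667° lat. Centre is SW corner plus half of each.
latitude 87.8958° N, longitude 73.8750° W.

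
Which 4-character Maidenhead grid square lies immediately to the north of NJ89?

NK80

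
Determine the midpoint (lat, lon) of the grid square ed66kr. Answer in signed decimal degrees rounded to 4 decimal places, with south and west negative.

-53.2708, -87.1250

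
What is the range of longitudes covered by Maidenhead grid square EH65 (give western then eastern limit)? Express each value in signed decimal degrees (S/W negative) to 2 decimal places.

-88.00, -86.00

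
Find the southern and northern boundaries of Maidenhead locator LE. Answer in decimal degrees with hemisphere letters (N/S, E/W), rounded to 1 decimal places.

50.0° S, 40.0° S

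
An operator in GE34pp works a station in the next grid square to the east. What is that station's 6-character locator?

Longitude subsquare p = 15; +1 → 16 = q.
The latitude characters are unchanged.

GE34qp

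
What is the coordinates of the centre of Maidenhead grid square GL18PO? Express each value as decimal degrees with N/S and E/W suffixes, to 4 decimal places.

28.6042° N, 56.7083° W

Field G=6, L=11: +6·20° lon, +11·10° lat → SW at lon -60°, lat 20°.
Square 1, 8: +1·2° lon, +8·1° lat → SW at lon -58°, lat 28°.
Subsquare p=15, o=14: +15·0.0833333° lon, +14·0.0416667° lat → SW at lon -56.75°, lat 28.5833°.
Cell spans 0.0833333° lon × 0.0416667° lat. Centre is SW corner plus half of each.
latitude 28.6042° N, longitude 56.7083° W.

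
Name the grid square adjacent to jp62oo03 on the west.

JP62no93

Longitude extended square 0; −1 → -1, wraps to 9, carry into subsquare.
Longitude subsquare o = 14; −1 → 13 = n.
The latitude characters are unchanged.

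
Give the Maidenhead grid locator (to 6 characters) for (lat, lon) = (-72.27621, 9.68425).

Offset from 180°W / 90°S: lon 189.6842°, lat 17.7238°.
Field: lon ⌊189.6842/20⌋ = 9 → J; lat ⌊17.7238/10⌋ = 1 → B.
Square: lon ⌊9.6842/2⌋ = 4; lat ⌊7.7238/1⌋ = 7.
Subsquare: lon ⌊1.6842/0.0833333⌋ = 20 → u; lat ⌊0.7238/0.0416667⌋ = 17 → r.

JB47ur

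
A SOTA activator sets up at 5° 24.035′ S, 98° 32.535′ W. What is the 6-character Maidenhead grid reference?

Shift to the Maidenhead origin (180°W, 90°S): lon 81.4578, lat 84.5994.
Field: lon ⌊81.4578/20⌋ = 4 → E; lat ⌊84.5994/10⌋ = 8 → I.
Square: lon ⌊1.4578/2⌋ = 0; lat ⌊4.5994/1⌋ = 4.
Subsquare: lon ⌊1.4578/0.0833333⌋ = 17 → r; lat ⌊0.5994/0.0416667⌋ = 14 → o.

EI04ro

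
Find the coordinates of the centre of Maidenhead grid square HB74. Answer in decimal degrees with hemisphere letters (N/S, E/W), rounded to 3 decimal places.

75.500° S, 25.000° W

Field H=7, B=1: +7·20° lon, +1·10° lat → SW at lon -40°, lat -80°.
Square 7, 4: +7·2° lon, +4·1° lat → SW at lon -26°, lat -76°.
Cell spans 2° lon × 1° lat. Centre is SW corner plus half of each.
latitude 75.500° S, longitude 25.000° W.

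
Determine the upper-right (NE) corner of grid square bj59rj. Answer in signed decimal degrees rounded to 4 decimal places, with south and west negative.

9.4167, -148.5000

Field B=1, J=9: +1·20° lon, +9·10° lat → SW at lon -160°, lat 0°.
Square 5, 9: +5·2° lon, +9·1° lat → SW at lon -150°, lat 9°.
Subsquare r=17, j=9: +17·0.0833333° lon, +9·0.0416667° lat → SW at lon -148.583°, lat 9.375°.
Cell spans 0.0833333° lon × 0.0416667° lat. NE corner is SW corner plus one full cell.
latitude 9.4167, longitude -148.5000.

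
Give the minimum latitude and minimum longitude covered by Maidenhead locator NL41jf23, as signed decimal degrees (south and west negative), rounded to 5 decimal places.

21.22083, 88.76667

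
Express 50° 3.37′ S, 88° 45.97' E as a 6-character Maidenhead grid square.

ND49jw

Add 180° to longitude and 90° to latitude: 268.7662, 39.9438.
Field: 268.7662/20 → 13 → N, 39.9438/10 → 3 → D; chars ND.
Square: 8.7662/2 → 4, 9.9438/1 → 9; chars 49.
Subsquare: 0.7662/0.0833333 → 9 → j, 0.9438/0.0416667 → 22 → w; chars jw.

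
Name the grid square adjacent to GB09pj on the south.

GB09pi

Latitude subsquare j = 9; −1 → 8 = i.
The longitude characters are unchanged.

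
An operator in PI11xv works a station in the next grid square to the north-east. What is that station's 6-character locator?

Longitude subsquare x = 23; +1 → 24, wraps to 0 = a, carry into square.
Longitude square 1; +1 → 2.
Latitude subsquare v = 21; +1 → 22 = w.

PI21aw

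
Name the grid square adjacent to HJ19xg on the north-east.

Longitude subsquare x = 23; +1 → 24, wraps to 0 = a, carry into square.
Longitude square 1; +1 → 2.
Latitude subsquare g = 6; +1 → 7 = h.

HJ29ah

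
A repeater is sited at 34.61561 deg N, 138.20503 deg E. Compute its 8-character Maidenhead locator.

PM94co47

Offset from 180°W / 90°S: lon 318.20503°, lat 124.61561°.
Field (20°×10°, letters A–R): lon ⌊318.20503/20⌋ = 15 → P; lat ⌊124.61561/10⌋ = 12 → M.
Square (2°×1°, digits 0–9): lon ⌊18.20503/2⌋ = 9; lat ⌊4.61561/1⌋ = 4.
Subsquare (5′×2.5′, letters a–x): lon ⌊0.20503/0.0833333⌋ = 2 → c; lat ⌊0.61561/0.0416667⌋ = 14 → o.
Extended square (30″×15″, digits 0–9): lon ⌊0.03836/0.00833333⌋ = 4; lat ⌊0.03228/0.00416667⌋ = 7.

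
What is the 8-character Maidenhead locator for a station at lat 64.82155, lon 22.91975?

KP14lt07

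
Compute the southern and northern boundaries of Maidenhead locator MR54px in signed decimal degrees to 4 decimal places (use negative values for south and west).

84.9583, 85.0000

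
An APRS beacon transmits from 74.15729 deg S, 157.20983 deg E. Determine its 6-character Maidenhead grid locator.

Add 180° to longitude and 90° to latitude: 337.2098, 15.8427.
Field (20°×10°, letters A–R): 337.2098/20 → 16 → Q, 15.8427/10 → 1 → B; chars QB.
Square (2°×1°, digits 0–9): 17.2098/2 → 8, 5.8427/1 → 5; chars 85.
Subsquare (5′×2.5′, letters a–x): 1.2098/0.0833333 → 14 → o, 0.8427/0.0416667 → 20 → u; chars ou.

QB85ou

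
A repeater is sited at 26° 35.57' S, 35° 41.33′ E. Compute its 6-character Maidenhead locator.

KG73uj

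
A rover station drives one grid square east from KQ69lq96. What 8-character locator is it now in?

Longitude extended square 9; +1 → 10, wraps to 0, carry into subsquare.
Longitude subsquare l = 11; +1 → 12 = m.
The latitude characters are unchanged.

KQ69mq06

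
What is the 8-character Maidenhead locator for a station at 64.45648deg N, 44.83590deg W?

GP74nk99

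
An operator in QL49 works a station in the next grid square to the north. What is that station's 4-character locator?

Latitude square 9; +1 → 10, wraps to 0, carry into field.
Latitude field L = 11; +1 → 12 = M.
The longitude characters are unchanged.

QM40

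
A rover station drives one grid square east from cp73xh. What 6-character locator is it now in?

CP83ah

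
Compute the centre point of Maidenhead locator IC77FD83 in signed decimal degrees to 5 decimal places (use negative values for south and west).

Field I=8, C=2: +8·20° lon, +2·10° lat → SW at lon -20°, lat -70°.
Square 7, 7: +7·2° lon, +7·1° lat → SW at lon -6°, lat -63°.
Subsquare f=5, d=3: +5·0.0833333° lon, +3·0.0416667° lat → SW at lon -5.58333°, lat -62.875°.
Extended square 8, 3: +8·0.00833333° lon, +3·0.00416667° lat → SW at lon -5.51667°, lat -62.8625°.
Cell spans 0.00833333° lon × 0.00416667° lat. Centre is SW corner plus half of each.
latitude -62.86042, longitude -5.51250.

-62.86042, -5.51250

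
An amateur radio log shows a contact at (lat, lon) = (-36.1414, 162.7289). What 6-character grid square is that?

RF13iu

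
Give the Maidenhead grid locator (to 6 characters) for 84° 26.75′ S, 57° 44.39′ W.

Add 180° to longitude and 90° to latitude: 122.2602, 5.5542.
Field: 122.2602/20 → 6 → G, 5.5542/10 → 0 → A; chars GA.
Square: 2.2602/2 → 1, 5.5542/1 → 5; chars 15.
Subsquare: 0.2602/0.0833333 → 3 → d, 0.5542/0.0416667 → 13 → n; chars dn.

GA15dn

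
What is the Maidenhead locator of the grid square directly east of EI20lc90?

Longitude extended square 9; +1 → 10, wraps to 0, carry into subsquare.
Longitude subsquare l = 11; +1 → 12 = m.
The latitude characters are unchanged.

EI20mc00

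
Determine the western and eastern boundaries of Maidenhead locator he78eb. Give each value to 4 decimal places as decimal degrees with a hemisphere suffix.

25.6667° W, 25.5833° W

Field H=7, E=4: +7·20° lon, +4·10° lat → SW at lon -40°, lat -50°.
Square 7, 8: +7·2° lon, +8·1° lat → SW at lon -26°, lat -42°.
Subsquare e=4, b=1: +4·0.0833333° lon, +1·0.0416667° lat → SW at lon -25.6667°, lat -41.9583°.
Cell spans 0.0833333° lon × 0.0416667° lat.
west 25.6667° W, east 25.5833° W.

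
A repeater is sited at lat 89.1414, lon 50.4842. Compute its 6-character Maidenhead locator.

Shift to the Maidenhead origin (180°W, 90°S): lon 230.4842, lat 179.1414.
Field: lon ⌊230.4842/20⌋ = 11 → L; lat ⌊179.1414/10⌋ = 17 → R.
Square: lon ⌊10.4842/2⌋ = 5; lat ⌊9.1414/1⌋ = 9.
Subsquare: lon ⌊0.4842/0.0833333⌋ = 5 → f; lat ⌊0.1414/0.0416667⌋ = 3 → d.

LR59fd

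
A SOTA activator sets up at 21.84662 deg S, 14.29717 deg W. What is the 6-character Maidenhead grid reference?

Shift to the Maidenhead origin (180°W, 90°S): lon 165.7028, lat 68.1534.
Field: 165.7028/20 → 8 → I, 68.1534/10 → 6 → G; chars IG.
Square: 5.7028/2 → 2, 8.1534/1 → 8; chars 28.
Subsquare: 1.7028/0.0833333 → 20 → u, 0.1534/0.0416667 → 3 → d; chars ud.

IG28ud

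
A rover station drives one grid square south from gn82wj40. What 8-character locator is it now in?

GN82wi49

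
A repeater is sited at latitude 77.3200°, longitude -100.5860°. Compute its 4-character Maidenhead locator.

Offset from 180°W / 90°S: lon 79.41°, lat 167.32°.
Field: 79.41/20 → 3 → D, 167.32/10 → 16 → Q; chars DQ.
Square: 19.41/2 → 9, 7.32/1 → 7; chars 97.

DQ97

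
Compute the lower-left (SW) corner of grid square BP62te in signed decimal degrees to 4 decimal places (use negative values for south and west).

Field B=1, P=15: +1·20° lon, +15·10° lat → SW at lon -160°, lat 60°.
Square 6, 2: +6·2° lon, +2·1° lat → SW at lon -148°, lat 62°.
Subsquare t=19, e=4: +19·0.0833333° lon, +4·0.0416667° lat → SW at lon -146.417°, lat 62.1667°.
latitude 62.1667, longitude -146.4167.

62.1667, -146.4167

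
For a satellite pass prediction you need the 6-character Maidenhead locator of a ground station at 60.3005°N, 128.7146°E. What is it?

PP40ih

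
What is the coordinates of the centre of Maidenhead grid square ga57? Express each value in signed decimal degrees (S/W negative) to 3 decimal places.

-82.500, -49.000

Field G=6, A=0: +6·20° lon, +0·10° lat → SW at lon -60°, lat -90°.
Square 5, 7: +5·2° lon, +7·1° lat → SW at lon -50°, lat -83°.
Cell spans 2° lon × 1° lat. Centre is SW corner plus half of each.
latitude -82.500, longitude -49.000.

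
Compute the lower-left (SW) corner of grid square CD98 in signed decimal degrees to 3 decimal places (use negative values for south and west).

-52.000, -122.000

Field C=2, D=3: +2·20° lon, +3·10° lat → SW at lon -140°, lat -60°.
Square 9, 8: +9·2° lon, +8·1° lat → SW at lon -122°, lat -52°.
latitude -52.000, longitude -122.000.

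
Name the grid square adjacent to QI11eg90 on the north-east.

QI11fg01

Longitude extended square 9; +1 → 10, wraps to 0, carry into subsquare.
Longitude subsquare e = 4; +1 → 5 = f.
Latitude extended square 0; +1 → 1.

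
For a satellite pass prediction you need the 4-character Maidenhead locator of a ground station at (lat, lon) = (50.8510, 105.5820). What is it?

OO20

Shift to the Maidenhead origin (180°W, 90°S): lon 285.58, lat 140.85.
Field: 285.58/20 → 14 → O, 140.85/10 → 14 → O; chars OO.
Square: 5.58/2 → 2, 0.85/1 → 0; chars 20.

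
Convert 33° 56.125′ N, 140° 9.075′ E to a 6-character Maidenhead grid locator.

Add 180° to longitude and 90° to latitude: 320.1513, 123.9354.
Field (20°×10°, letters A–R): lon ⌊320.1513/20⌋ = 16 → Q; lat ⌊123.9354/10⌋ = 12 → M.
Square (2°×1°, digits 0–9): lon ⌊0.1513/2⌋ = 0; lat ⌊3.9354/1⌋ = 3.
Subsquare (5′×2.5′, letters a–x): lon ⌊0.1513/0.0833333⌋ = 1 → b; lat ⌊0.9354/0.0416667⌋ = 22 → w.

QM03bw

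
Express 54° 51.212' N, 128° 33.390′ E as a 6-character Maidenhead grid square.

PO44gu

Add 180° to longitude and 90° to latitude: 308.5565, 144.8535.
Field: lon ⌊308.5565/20⌋ = 15 → P; lat ⌊144.8535/10⌋ = 14 → O.
Square: lon ⌊8.5565/2⌋ = 4; lat ⌊4.8535/1⌋ = 4.
Subsquare: lon ⌊0.5565/0.0833333⌋ = 6 → g; lat ⌊0.8535/0.0416667⌋ = 20 → u.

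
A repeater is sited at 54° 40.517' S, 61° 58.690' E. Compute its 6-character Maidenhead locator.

MD05xh

Add 180° to longitude and 90° to latitude: 241.9782, 35.3247.
Field (20°×10°, letters A–R): 241.9782/20 → 12 → M, 35.3247/10 → 3 → D; chars MD.
Square (2°×1°, digits 0–9): 1.9782/2 → 0, 5.3247/1 → 5; chars 05.
Subsquare (5′×2.5′, letters a–x): 1.9782/0.0833333 → 23 → x, 0.3247/0.0416667 → 7 → h; chars xh.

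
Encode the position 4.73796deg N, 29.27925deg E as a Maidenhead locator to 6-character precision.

KJ44pr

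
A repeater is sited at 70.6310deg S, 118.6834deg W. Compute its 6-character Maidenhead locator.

DB09pi

Offset from 180°W / 90°S: lon 61.3166°, lat 19.3690°.
Field: 61.3166/20 → 3 → D, 19.3690/10 → 1 → B; chars DB.
Square: 1.3166/2 → 0, 9.3690/1 → 9; chars 09.
Subsquare: 1.3166/0.0833333 → 15 → p, 0.3690/0.0416667 → 8 → i; chars pi.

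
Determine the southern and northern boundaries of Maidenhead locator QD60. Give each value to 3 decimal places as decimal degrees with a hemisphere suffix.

Field Q=16, D=3: +16·20° lon, +3·10° lat → SW at lon 140°, lat -60°.
Square 6, 0: +6·2° lon, +0·1° lat → SW at lon 152°, lat -60°.
Cell spans 2° lon × 1° lat.
south 60.000° S, north 59.000° S.

60.000° S, 59.000° S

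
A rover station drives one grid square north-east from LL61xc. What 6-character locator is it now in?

LL71ad

Longitude subsquare x = 23; +1 → 24, wraps to 0 = a, carry into square.
Longitude square 6; +1 → 7.
Latitude subsquare c = 2; +1 → 3 = d.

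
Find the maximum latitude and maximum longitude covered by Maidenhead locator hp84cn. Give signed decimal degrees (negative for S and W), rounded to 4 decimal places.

64.5833, -23.7500

Field H=7, P=15: +7·20° lon, +15·10° lat → SW at lon -40°, lat 60°.
Square 8, 4: +8·2° lon, +4·1° lat → SW at lon -24°, lat 64°.
Subsquare c=2, n=13: +2·0.0833333° lon, +13·0.0416667° lat → SW at lon -23.8333°, lat 64.5417°.
Cell spans 0.0833333° lon × 0.0416667° lat. NE corner is SW corner plus one full cell.
latitude 64.5833, longitude -23.7500.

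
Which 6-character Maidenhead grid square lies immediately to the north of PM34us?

PM34ut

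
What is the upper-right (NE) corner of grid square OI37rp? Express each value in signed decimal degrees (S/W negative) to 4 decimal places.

Field O=14, I=8: +14·20° lon, +8·10° lat → SW at lon 100°, lat -10°.
Square 3, 7: +3·2° lon, +7·1° lat → SW at lon 106°, lat -3°.
Subsquare r=17, p=15: +17·0.0833333° lon, +15·0.0416667° lat → SW at lon 107.417°, lat -2.375°.
Cell spans 0.0833333° lon × 0.0416667° lat. NE corner is SW corner plus one full cell.
latitude -2.3333, longitude 107.5000.

-2.3333, 107.5000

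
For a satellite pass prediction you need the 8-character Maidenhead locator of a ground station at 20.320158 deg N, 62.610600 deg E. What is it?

Add 180° to longitude and 90° to latitude: 242.61060, 110.32016.
Field: lon ⌊242.61060/20⌋ = 12 → M; lat ⌊110.32016/10⌋ = 11 → L.
Square: lon ⌊2.61060/2⌋ = 1; lat ⌊0.32016/1⌋ = 0.
Subsquare: lon ⌊0.61060/0.0833333⌋ = 7 → h; lat ⌊0.32016/0.0416667⌋ = 7 → h.
Extended square: lon ⌊0.02727/0.00833333⌋ = 3; lat ⌊0.02849/0.00416667⌋ = 6.

ML10hh36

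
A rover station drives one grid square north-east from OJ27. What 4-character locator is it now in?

OJ38

Longitude square 2; +1 → 3.
Latitude square 7; +1 → 8.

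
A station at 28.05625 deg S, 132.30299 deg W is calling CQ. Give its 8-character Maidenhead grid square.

CG31uw36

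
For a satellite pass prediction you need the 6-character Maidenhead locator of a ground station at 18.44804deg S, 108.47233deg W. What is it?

DH51sn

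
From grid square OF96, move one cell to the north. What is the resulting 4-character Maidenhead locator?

OF97

Latitude square 6; +1 → 7.
The longitude characters are unchanged.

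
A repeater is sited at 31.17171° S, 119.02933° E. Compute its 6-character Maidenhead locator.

OF98mt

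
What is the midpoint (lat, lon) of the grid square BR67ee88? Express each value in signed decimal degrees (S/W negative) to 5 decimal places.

Field B=1, R=17: +1·20° lon, +17·10° lat → SW at lon -160°, lat 80°.
Square 6, 7: +6·2° lon, +7·1° lat → SW at lon -148°, lat 87°.
Subsquare e=4, e=4: +4·0.0833333° lon, +4·0.0416667° lat → SW at lon -147.667°, lat 87.1667°.
Extended square 8, 8: +8·0.00833333° lon, +8·0.00416667° lat → SW at lon -147.6°, lat 87.2°.
Cell spans 0.00833333° lon × 0.00416667° lat. Centre is SW corner plus half of each.
latitude 87.20208, longitude -147.59583.

87.20208, -147.59583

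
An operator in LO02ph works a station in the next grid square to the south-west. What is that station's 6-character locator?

Longitude subsquare p = 15; −1 → 14 = o.
Latitude subsquare h = 7; −1 → 6 = g.

LO02og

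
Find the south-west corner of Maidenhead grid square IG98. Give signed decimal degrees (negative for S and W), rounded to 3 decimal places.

Field I=8, G=6: +8·20° lon, +6·10° lat → SW at lon -20°, lat -30°.
Square 9, 8: +9·2° lon, +8·1° lat → SW at lon -2°, lat -22°.
latitude -22.000, longitude -2.000.

-22.000, -2.000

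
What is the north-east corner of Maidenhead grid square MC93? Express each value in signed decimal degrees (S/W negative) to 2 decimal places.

-66.00, 80.00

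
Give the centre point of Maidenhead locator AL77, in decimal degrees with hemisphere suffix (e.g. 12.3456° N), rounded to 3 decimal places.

Field A=0, L=11: +0·20° lon, +11·10° lat → SW at lon -180°, lat 20°.
Square 7, 7: +7·2° lon, +7·1° lat → SW at lon -166°, lat 27°.
Cell spans 2° lon × 1° lat. Centre is SW corner plus half of each.
latitude 27.500° N, longitude 165.000° W.

27.500° N, 165.000° W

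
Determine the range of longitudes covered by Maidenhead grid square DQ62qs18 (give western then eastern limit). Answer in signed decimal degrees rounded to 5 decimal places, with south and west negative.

Field D=3, Q=16: +3·20° lon, +16·10° lat → SW at lon -120°, lat 70°.
Square 6, 2: +6·2° lon, +2·1° lat → SW at lon -108°, lat 72°.
Subsquare q=16, s=18: +16·0.0833333° lon, +18·0.0416667° lat → SW at lon -106.667°, lat 72.75°.
Extended square 1, 8: +1·0.00833333° lon, +8·0.00416667° lat → SW at lon -106.658°, lat 72.7833°.
Cell spans 0.00833333° lon × 0.00416667° lat.
west -106.65833, east -106.65000.

-106.65833, -106.65000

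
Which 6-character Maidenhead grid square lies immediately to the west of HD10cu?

Longitude subsquare c = 2; −1 → 1 = b.
The latitude characters are unchanged.

HD10bu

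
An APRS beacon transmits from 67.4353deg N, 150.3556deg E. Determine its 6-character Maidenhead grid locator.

QP57ek

Offset from 180°W / 90°S: lon 330.3556°, lat 157.4353°.
Field (20°×10°, letters A–R): 330.3556/20 → 16 → Q, 157.4353/10 → 15 → P; chars QP.
Square (2°×1°, digits 0–9): 10.3556/2 → 5, 7.4353/1 → 7; chars 57.
Subsquare (5′×2.5′, letters a–x): 0.3556/0.0833333 → 4 → e, 0.4353/0.0416667 → 10 → k; chars ek.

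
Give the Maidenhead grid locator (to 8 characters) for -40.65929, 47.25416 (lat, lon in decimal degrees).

LE39pi01

Add 180° to longitude and 90° to latitude: 227.25416, 49.34071.
Field (20°×10°, letters A–R): lon ⌊227.25416/20⌋ = 11 → L; lat ⌊49.34071/10⌋ = 4 → E.
Square (2°×1°, digits 0–9): lon ⌊7.25416/2⌋ = 3; lat ⌊9.34071/1⌋ = 9.
Subsquare (5′×2.5′, letters a–x): lon ⌊1.25416/0.0833333⌋ = 15 → p; lat ⌊0.34071/0.0416667⌋ = 8 → i.
Extended square (30″×15″, digits 0–9): lon ⌊0.00416/0.00833333⌋ = 0; lat ⌊0.00738/0.00416667⌋ = 1.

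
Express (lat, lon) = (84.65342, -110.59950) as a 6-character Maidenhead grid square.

DR44qp

Add 180° to longitude and 90° to latitude: 69.4005, 174.6534.
Field (20°×10°, letters A–R): lon ⌊69.4005/20⌋ = 3 → D; lat ⌊174.6534/10⌋ = 17 → R.
Square (2°×1°, digits 0–9): lon ⌊9.4005/2⌋ = 4; lat ⌊4.6534/1⌋ = 4.
Subsquare (5′×2.5′, letters a–x): lon ⌊1.4005/0.0833333⌋ = 16 → q; lat ⌊0.6534/0.0416667⌋ = 15 → p.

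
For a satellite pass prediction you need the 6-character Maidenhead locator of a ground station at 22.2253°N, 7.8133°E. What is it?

JL32vf

Shift to the Maidenhead origin (180°W, 90°S): lon 187.8133, lat 112.2253.
Field: 187.8133/20 → 9 → J, 112.2253/10 → 11 → L; chars JL.
Square: 7.8133/2 → 3, 2.2253/1 → 2; chars 32.
Subsquare: 1.8133/0.0833333 → 21 → v, 0.2253/0.0416667 → 5 → f; chars vf.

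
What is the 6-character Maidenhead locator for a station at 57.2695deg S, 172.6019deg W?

AD32qr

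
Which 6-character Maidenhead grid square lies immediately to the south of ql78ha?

Latitude subsquare a = 0; −1 → -1, wraps to 23 = x, carry into square.
Latitude square 8; −1 → 7.
The longitude characters are unchanged.

QL77hx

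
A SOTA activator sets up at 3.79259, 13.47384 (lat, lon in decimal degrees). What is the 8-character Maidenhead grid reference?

Shift to the Maidenhead origin (180°W, 90°S): lon 193.47384, lat 93.79259.
Field (20°×10°, letters A–R): lon ⌊193.47384/20⌋ = 9 → J; lat ⌊93.79259/10⌋ = 9 → J.
Square (2°×1°, digits 0–9): lon ⌊13.47384/2⌋ = 6; lat ⌊3.79259/1⌋ = 3.
Subsquare (5′×2.5′, letters a–x): lon ⌊1.47384/0.0833333⌋ = 17 → r; lat ⌊0.79259/0.0416667⌋ = 19 → t.
Extended square (30″×15″, digits 0–9): lon ⌊0.05717/0.00833333⌋ = 6; lat ⌊0.00092/0.00416667⌋ = 0.

JJ63rt60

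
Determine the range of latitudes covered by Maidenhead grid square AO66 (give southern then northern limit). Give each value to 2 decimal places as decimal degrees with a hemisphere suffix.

Field A=0, O=14: +0·20° lon, +14·10° lat → SW at lon -180°, lat 50°.
Square 6, 6: +6·2° lon, +6·1° lat → SW at lon -168°, lat 56°.
Cell spans 2° lon × 1° lat.
south 56.00° N, north 57.00° N.

56.00° N, 57.00° N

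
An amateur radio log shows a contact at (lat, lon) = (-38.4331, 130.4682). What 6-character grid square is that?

PF51fn

Add 180° to longitude and 90° to latitude: 310.4682, 51.5669.
Field: 310.4682/20 → 15 → P, 51.5669/10 → 5 → F; chars PF.
Square: 10.4682/2 → 5, 1.5669/1 → 1; chars 51.
Subsquare: 0.4682/0.0833333 → 5 → f, 0.5669/0.0416667 → 13 → n; chars fn.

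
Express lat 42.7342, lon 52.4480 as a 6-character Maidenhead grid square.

Add 180° to longitude and 90° to latitude: 232.4480, 132.7342.
Field (20°×10°, letters A–R): 232.4480/20 → 11 → L, 132.7342/10 → 13 → N; chars LN.
Square (2°×1°, digits 0–9): 12.4480/2 → 6, 2.7342/1 → 2; chars 62.
Subsquare (5′×2.5′, letters a–x): 0.4480/0.0833333 → 5 → f, 0.7342/0.0416667 → 17 → r; chars fr.

LN62fr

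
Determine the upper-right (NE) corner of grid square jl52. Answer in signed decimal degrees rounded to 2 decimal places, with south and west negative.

23.00, 12.00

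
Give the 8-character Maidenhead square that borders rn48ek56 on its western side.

Longitude extended square 5; −1 → 4.
The latitude characters are unchanged.

RN48ek46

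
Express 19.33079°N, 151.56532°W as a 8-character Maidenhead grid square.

Shift to the Maidenhead origin (180°W, 90°S): lon 28.43468, lat 109.33079.
Field: 28.43468/20 → 1 → B, 109.33079/10 → 10 → K; chars BK.
Square: 8.43468/2 → 4, 9.33079/1 → 9; chars 49.
Subsquare: 0.43468/0.0833333 → 5 → f, 0.33079/0.0416667 → 7 → h; chars fh.
Extended square: 0.01801/0.00833333 → 2, 0.03912/0.00416667 → 9; chars 29.

BK49fh29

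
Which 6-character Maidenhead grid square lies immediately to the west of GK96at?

GK86xt

Longitude subsquare a = 0; −1 → -1, wraps to 23 = x, carry into square.
Longitude square 9; −1 → 8.
The latitude characters are unchanged.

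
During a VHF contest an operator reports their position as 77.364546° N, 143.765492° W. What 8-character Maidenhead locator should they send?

BQ87ci87

Shift to the Maidenhead origin (180°W, 90°S): lon 36.23451, lat 167.36455.
Field: lon ⌊36.23451/20⌋ = 1 → B; lat ⌊167.36455/10⌋ = 16 → Q.
Square: lon ⌊16.23451/2⌋ = 8; lat ⌊7.36455/1⌋ = 7.
Subsquare: lon ⌊0.23451/0.0833333⌋ = 2 → c; lat ⌊0.36455/0.0416667⌋ = 8 → i.
Extended square: lon ⌊0.06784/0.00833333⌋ = 8; lat ⌊0.03121/0.00416667⌋ = 7.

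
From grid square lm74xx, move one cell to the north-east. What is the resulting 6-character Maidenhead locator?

LM85aa

Longitude subsquare x = 23; +1 → 24, wraps to 0 = a, carry into square.
Longitude square 7; +1 → 8.
Latitude subsquare x = 23; +1 → 24, wraps to 0 = a, carry into square.
Latitude square 4; +1 → 5.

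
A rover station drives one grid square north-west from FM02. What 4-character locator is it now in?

EM93

Longitude square 0; −1 → -1, wraps to 9, carry into field.
Longitude field F = 5; −1 → 4 = E.
Latitude square 2; +1 → 3.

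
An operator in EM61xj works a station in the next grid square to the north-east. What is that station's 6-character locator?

EM71ak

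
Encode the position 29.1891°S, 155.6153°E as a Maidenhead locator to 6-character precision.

Add 180° to longitude and 90° to latitude: 335.6153, 60.8109.
Field: 335.6153/20 → 16 → Q, 60.8109/10 → 6 → G; chars QG.
Square: 15.6153/2 → 7, 0.8109/1 → 0; chars 70.
Subsquare: 1.6153/0.0833333 → 19 → t, 0.8109/0.0416667 → 19 → t; chars tt.

QG70tt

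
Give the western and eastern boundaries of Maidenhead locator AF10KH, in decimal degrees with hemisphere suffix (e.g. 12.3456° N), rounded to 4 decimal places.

Field A=0, F=5: +0·20° lon, +5·10° lat → SW at lon -180°, lat -40°.
Square 1, 0: +1·2° lon, +0·1° lat → SW at lon -178°, lat -40°.
Subsquare k=10, h=7: +10·0.0833333° lon, +7·0.0416667° lat → SW at lon -177.167°, lat -39.7083°.
Cell spans 0.0833333° lon × 0.0416667° lat.
west 177.1667° W, east 177.0833° W.

177.1667° W, 177.0833° W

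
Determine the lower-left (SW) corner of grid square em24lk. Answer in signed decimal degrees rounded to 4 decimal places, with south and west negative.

34.4167, -95.0833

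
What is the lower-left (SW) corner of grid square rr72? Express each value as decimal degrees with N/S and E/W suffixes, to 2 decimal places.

82.00° N, 174.00° E

Field R=17, R=17: +17·20° lon, +17·10° lat → SW at lon 160°, lat 80°.
Square 7, 2: +7·2° lon, +2·1° lat → SW at lon 174°, lat 82°.
latitude 82.00° N, longitude 174.00° E.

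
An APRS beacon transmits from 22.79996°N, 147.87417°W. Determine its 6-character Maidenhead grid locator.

Offset from 180°W / 90°S: lon 32.1258°, lat 112.8000°.
Field: 32.1258/20 → 1 → B, 112.8000/10 → 11 → L; chars BL.
Square: 12.1258/2 → 6, 2.8000/1 → 2; chars 62.
Subsquare: 0.1258/0.0833333 → 1 → b, 0.8000/0.0416667 → 19 → t; chars bt.

BL62bt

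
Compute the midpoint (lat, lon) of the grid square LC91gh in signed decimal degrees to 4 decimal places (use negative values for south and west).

Field L=11, C=2: +11·20° lon, +2·10° lat → SW at lon 40°, lat -70°.
Square 9, 1: +9·2° lon, +1·1° lat → SW at lon 58°, lat -69°.
Subsquare g=6, h=7: +6·0.0833333° lon, +7·0.0416667° lat → SW at lon 58.5°, lat -68.7083°.
Cell spans 0.0833333° lon × 0.0416667° lat. Centre is SW corner plus half of each.
latitude -68.6875, longitude 58.5417.

-68.6875, 58.5417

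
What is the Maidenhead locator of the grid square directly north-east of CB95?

Longitude square 9; +1 → 10, wraps to 0, carry into field.
Longitude field C = 2; +1 → 3 = D.
Latitude square 5; +1 → 6.

DB06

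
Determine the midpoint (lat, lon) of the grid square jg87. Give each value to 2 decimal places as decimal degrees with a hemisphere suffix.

22.50° S, 17.00° E

Field J=9, G=6: +9·20° lon, +6·10° lat → SW at lon 0°, lat -30°.
Square 8, 7: +8·2° lon, +7·1° lat → SW at lon 16°, lat -23°.
Cell spans 2° lon × 1° lat. Centre is SW corner plus half of each.
latitude 22.50° S, longitude 17.00° E.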